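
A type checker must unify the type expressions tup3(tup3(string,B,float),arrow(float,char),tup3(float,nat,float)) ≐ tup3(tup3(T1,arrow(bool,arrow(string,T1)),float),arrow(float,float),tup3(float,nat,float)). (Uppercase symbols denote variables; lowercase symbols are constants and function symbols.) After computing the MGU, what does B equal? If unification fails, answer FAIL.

Decompose tup3/3: tup3(string,B,float) ≐ tup3(T1,arrow(bool,arrow(string,T1)),float),  arrow(float,char) ≐ arrow(float,float),  tup3(float,nat,float) ≐ tup3(float,nat,float).
Decompose tup3/3: string ≐ T1,  B ≐ arrow(bool,arrow(string,T1)),  float ≐ float.
Bind T1 := string; substituting into the one remaining equation that mentions T1 gives: B ≐ arrow(bool,arrow(string,string)).
Bind B := arrow(bool,arrow(string,string)); no other remaining equation mentions B.
Delete trivial equation float ≐ float.
Decompose arrow/2: float ≐ float,  char ≐ float.
Delete trivial equation float ≐ float.
Clash: constants char and float differ; no unifier exists.

FAIL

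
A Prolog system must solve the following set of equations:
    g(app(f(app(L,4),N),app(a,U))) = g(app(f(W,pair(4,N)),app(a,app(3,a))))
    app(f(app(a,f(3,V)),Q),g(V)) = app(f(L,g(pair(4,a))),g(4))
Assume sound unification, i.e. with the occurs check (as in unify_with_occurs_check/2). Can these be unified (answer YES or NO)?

Decompose g/1: app(f(app(L,4),N),app(a,U)) = app(f(W,pair(4,N)),app(a,app(3,a))).
Decompose app/2: f(app(L,4),N) = f(W,pair(4,N)),  app(a,U) = app(a,app(3,a)).
Decompose f/2: app(L,4) = W,  N = pair(4,N).
Bind W := app(L,4); no other remaining equation mentions W.
Occurs check fails: N occurs in pair(4,N); the equation N = pair(4,N) has no finite solution.

NO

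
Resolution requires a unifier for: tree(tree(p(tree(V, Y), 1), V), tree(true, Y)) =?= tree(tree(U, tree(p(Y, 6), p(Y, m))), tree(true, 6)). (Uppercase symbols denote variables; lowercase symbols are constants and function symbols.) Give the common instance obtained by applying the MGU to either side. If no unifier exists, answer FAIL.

tree(tree(p(tree(tree(p(6, 6), p(6, m)), 6), 1), tree(p(6, 6), p(6, m))), tree(true, 6))

Decompose tree/2: tree(p(tree(V, Y), 1), V) =?= tree(U, tree(p(Y, 6), p(Y, m))),  tree(true, Y) =?= tree(true, 6).
Decompose tree/2: p(tree(V, Y), 1) =?= U,  V =?= tree(p(Y, 6), p(Y, m)).
Bind U := p(tree(V, Y), 1); no other remaining equation mentions U.
Bind V := tree(p(Y, 6), p(Y, m)); no other remaining equation mentions V. Substituting into the earlier binding gives U := p(tree(tree(p(Y, 6), p(Y, m)), Y), 1).
Decompose tree/2: true =?= true,  Y =?= 6.
Delete trivial equation true =?= true.
Bind Y := 6. Substituting into the earlier bindings gives U := p(tree(tree(p(6, 6), p(6, m)), 6), 1), V := tree(p(6, 6), p(6, m)).
Applying the MGU to either side gives tree(tree(p(tree(tree(p(6, 6), p(6, m)), 6), 1), tree(p(6, 6), p(6, m))), tree(true, 6)).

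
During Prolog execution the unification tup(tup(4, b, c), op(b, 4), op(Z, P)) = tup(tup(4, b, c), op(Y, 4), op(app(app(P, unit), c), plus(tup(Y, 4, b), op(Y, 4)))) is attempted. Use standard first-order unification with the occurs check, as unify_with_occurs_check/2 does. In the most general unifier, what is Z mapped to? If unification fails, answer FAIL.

Decompose tup/3: tup(4, b, c) = tup(4, b, c),  op(b, 4) = op(Y, 4),  op(Z, P) = op(app(app(P, unit), c), plus(tup(Y, 4, b), op(Y, 4))).
Delete trivial equation tup(4, b, c) = tup(4, b, c).
Decompose op/2: b = Y,  4 = 4.
Bind Y := b; substituting into the one remaining equation that mentions Y gives: op(Z, P) = op(app(app(P, unit), c), plus(tup(b, 4, b), op(b, 4))).
Delete trivial equation 4 = 4.
Decompose op/2: Z = app(app(P, unit), c),  P = plus(tup(b, 4, b), op(b, 4)).
Bind Z := app(app(P, unit), c); no other remaining equation mentions Z.
Bind P := plus(tup(b, 4, b), op(b, 4)). Substituting into the earlier binding gives Z := app(app(plus(tup(b, 4, b), op(b, 4)), unit), c).
MGU = { Y = b, Z = app(app(plus(tup(b, 4, b), op(b, 4)), unit), c), P = plus(tup(b, 4, b), op(b, 4)) }, so Z = app(app(plus(tup(b, 4, b), op(b, 4)), unit), c).

app(app(plus(tup(b, 4, b), op(b, 4)), unit), c)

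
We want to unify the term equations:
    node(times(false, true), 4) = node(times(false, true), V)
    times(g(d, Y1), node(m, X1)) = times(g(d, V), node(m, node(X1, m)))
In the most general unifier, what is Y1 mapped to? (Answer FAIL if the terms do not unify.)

FAIL

Decompose node/2: times(false, true) = times(false, true),  4 = V.
Delete trivial equation times(false, true) = times(false, true).
Bind V := 4; substituting into the remaining equation gives: times(g(d, Y1), node(m, X1)) = times(g(d, 4), node(m, node(X1, m))).
Decompose times/2: g(d, Y1) = g(d, 4),  node(m, X1) = node(m, node(X1, m)).
Decompose g/2: d = d,  Y1 = 4.
Delete trivial equation d = d.
Bind Y1 := 4; no other remaining equation mentions Y1.
Decompose node/2: m = m,  X1 = node(X1, m).
Delete trivial equation m = m.
Occurs check fails: X1 occurs in node(X1, m); the equation X1 = node(X1, m) has no finite solution.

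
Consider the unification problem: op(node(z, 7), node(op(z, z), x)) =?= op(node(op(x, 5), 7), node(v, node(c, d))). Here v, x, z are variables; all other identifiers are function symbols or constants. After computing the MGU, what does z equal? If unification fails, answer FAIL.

Decompose op/2: node(z, 7) =?= node(op(x, 5), 7),  node(op(z, z), x) =?= node(v, node(c, d)).
Decompose node/2: z =?= op(x, 5),  7 =?= 7.
Bind z := op(x, 5); substituting into the one remaining equation that mentions z gives: node(op(op(x, 5), op(x, 5)), x) =?= node(v, node(c, d)).
Delete trivial equation 7 =?= 7.
Decompose node/2: op(op(x, 5), op(x, 5)) =?= v,  x =?= node(c, d).
Bind v := op(op(x, 5), op(x, 5)); no other remaining equation mentions v.
Bind x := node(c, d). Substituting into the earlier bindings gives z := op(node(c, d), 5), v := op(op(node(c, d), 5), op(node(c, d), 5)).
MGU = { z -> op(node(c, d), 5), v -> op(op(node(c, d), 5), op(node(c, d), 5)), x -> node(c, d) }, so z -> op(node(c, d), 5).

op(node(c, d), 5)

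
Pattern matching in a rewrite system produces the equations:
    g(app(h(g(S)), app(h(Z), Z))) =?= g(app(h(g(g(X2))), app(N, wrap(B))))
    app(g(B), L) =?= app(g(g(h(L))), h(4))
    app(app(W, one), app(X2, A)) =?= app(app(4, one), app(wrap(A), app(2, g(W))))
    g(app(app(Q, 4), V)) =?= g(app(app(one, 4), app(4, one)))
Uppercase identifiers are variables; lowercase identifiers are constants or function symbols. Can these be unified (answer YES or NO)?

YES

Decompose g/1: app(h(g(S)), app(h(Z), Z)) =?= app(h(g(g(X2))), app(N, wrap(B))).
Decompose app/2: h(g(S)) =?= h(g(g(X2))),  app(h(Z), Z) =?= app(N, wrap(B)).
Decompose h/1: g(S) =?= g(g(X2)).
Decompose g/1: S =?= g(X2).
Bind S := g(X2); no other remaining equation mentions S.
Decompose app/2: h(Z) =?= N,  Z =?= wrap(B).
Bind N := h(Z); no other remaining equation mentions N.
Bind Z := wrap(B); no other remaining equation mentions Z. Substituting into the earlier binding gives N := h(wrap(B)).
Decompose app/2: g(B) =?= g(g(h(L))),  L =?= h(4).
Decompose g/1: B =?= g(h(L)).
Bind B := g(h(L)); no other remaining equation mentions B. Substituting into the earlier bindings gives N := h(wrap(g(h(L)))), Z := wrap(g(h(L))).
Bind L := h(4); no other remaining equation mentions L. Substituting into the earlier bindings gives N := h(wrap(g(h(h(4))))), Z := wrap(g(h(h(4)))), B := g(h(h(4))).
Decompose app/2: app(W, one) =?= app(4, one),  app(X2, A) =?= app(wrap(A), app(2, g(W))).
Decompose app/2: W =?= 4,  one =?= one.
Bind W := 4; substituting into the one remaining equation that mentions W gives: app(X2, A) =?= app(wrap(A), app(2, g(4))).
Delete trivial equation one =?= one.
Decompose app/2: X2 =?= wrap(A),  A =?= app(2, g(4)).
Bind X2 := wrap(A); no other remaining equation mentions X2. Substituting into the earlier binding gives S := g(wrap(A)).
Bind A := app(2, g(4)); no other remaining equation mentions A. Substituting into the earlier bindings gives S := g(wrap(app(2, g(4)))), X2 := wrap(app(2, g(4))).
Decompose g/1: app(app(Q, 4), V) =?= app(app(one, 4), app(4, one)).
Decompose app/2: app(Q, 4) =?= app(one, 4),  V =?= app(4, one).
Decompose app/2: Q =?= one,  4 =?= 4.
Bind Q := one; no other remaining equation mentions Q.
Delete trivial equation 4 =?= 4.
Bind V := app(4, one).
No equations remain and no clash or occurs-check failure arose, so a unifier exists.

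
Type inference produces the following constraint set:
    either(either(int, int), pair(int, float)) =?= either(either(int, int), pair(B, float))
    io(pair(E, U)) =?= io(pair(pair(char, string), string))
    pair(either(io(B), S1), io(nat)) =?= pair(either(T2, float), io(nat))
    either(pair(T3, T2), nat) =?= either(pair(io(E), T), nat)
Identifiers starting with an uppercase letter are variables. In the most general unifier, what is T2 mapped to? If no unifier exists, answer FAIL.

io(int)

Decompose either/2: either(int, int) =?= either(int, int),  pair(int, float) =?= pair(B, float).
Delete trivial equation either(int, int) =?= either(int, int).
Decompose pair/2: int =?= B,  float =?= float.
Bind B := int; substituting into the one remaining equation that mentions B gives: pair(either(io(int), S1), io(nat)) =?= pair(either(T2, float), io(nat)).
Delete trivial equation float =?= float.
Decompose io/1: pair(E, U) =?= pair(pair(char, string), string).
Decompose pair/2: E =?= pair(char, string),  U =?= string.
Bind E := pair(char, string); substituting into the one remaining equation that mentions E gives: either(pair(T3, T2), nat) =?= either(pair(io(pair(char, string)), T), nat).
Bind U := string; no other remaining equation mentions U.
Decompose pair/2: either(io(int), S1) =?= either(T2, float),  io(nat) =?= io(nat).
Decompose either/2: io(int) =?= T2,  S1 =?= float.
Bind T2 := io(int); substituting into the one remaining equation that mentions T2 gives: either(pair(T3, io(int)), nat) =?= either(pair(io(pair(char, string)), T), nat).
Bind S1 := float; no other remaining equation mentions S1.
Delete trivial equation io(nat) =?= io(nat).
Decompose either/2: pair(T3, io(int)) =?= pair(io(pair(char, string)), T),  nat =?= nat.
Decompose pair/2: T3 =?= io(pair(char, string)),  io(int) =?= T.
Bind T3 := io(pair(char, string)); no other remaining equation mentions T3.
Bind T := io(int); no other remaining equation mentions T.
Delete trivial equation nat =?= nat.
MGU = { B -> int, E -> pair(char, string), U -> string, T2 -> io(int), S1 -> float, T3 -> io(pair(char, string)), T -> io(int) }, so T2 -> io(int).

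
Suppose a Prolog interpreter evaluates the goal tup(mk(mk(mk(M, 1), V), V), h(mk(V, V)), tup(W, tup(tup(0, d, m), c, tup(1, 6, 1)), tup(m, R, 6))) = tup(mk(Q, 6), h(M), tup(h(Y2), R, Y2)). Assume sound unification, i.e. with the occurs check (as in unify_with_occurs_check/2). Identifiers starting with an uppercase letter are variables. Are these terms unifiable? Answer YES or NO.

Decompose tup/3: mk(mk(mk(M, 1), V), V) = mk(Q, 6),  h(mk(V, V)) = h(M),  tup(W, tup(tup(0, d, m), c, tup(1, 6, 1)), tup(m, R, 6)) = tup(h(Y2), R, Y2).
Decompose mk/2: mk(mk(M, 1), V) = Q,  V = 6.
Bind Q := mk(mk(M, 1), V); no other remaining equation mentions Q.
Bind V := 6; substituting into the one remaining equation that mentions V gives: h(mk(6, 6)) = h(M). Substituting into the earlier binding gives Q := mk(mk(M, 1), 6).
Decompose h/1: mk(6, 6) = M.
Bind M := mk(6, 6); no other remaining equation mentions M. Substituting into the earlier binding gives Q := mk(mk(mk(6, 6), 1), 6).
Decompose tup/3: W = h(Y2),  tup(tup(0, d, m), c, tup(1, 6, 1)) = R,  tup(m, R, 6) = Y2.
Bind W := h(Y2); no other remaining equation mentions W.
Bind R := tup(tup(0, d, m), c, tup(1, 6, 1)); substituting into the remaining equation gives: tup(m, tup(tup(0, d, m), c, tup(1, 6, 1)), 6) = Y2.
Bind Y2 := tup(m, tup(tup(0, d, m), c, tup(1, 6, 1)), 6). Substituting into the earlier binding gives W := h(tup(m, tup(tup(0, d, m), c, tup(1, 6, 1)), 6)).
No equations remain and no clash or occurs-check failure arose, so a unifier exists.

YES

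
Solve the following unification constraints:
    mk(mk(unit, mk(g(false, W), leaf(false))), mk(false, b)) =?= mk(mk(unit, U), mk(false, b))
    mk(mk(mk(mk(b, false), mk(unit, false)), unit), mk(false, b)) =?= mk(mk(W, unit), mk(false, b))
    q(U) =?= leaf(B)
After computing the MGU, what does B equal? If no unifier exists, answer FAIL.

FAIL

Decompose mk/2: mk(unit, mk(g(false, W), leaf(false))) =?= mk(unit, U),  mk(false, b) =?= mk(false, b).
Decompose mk/2: unit =?= unit,  mk(g(false, W), leaf(false)) =?= U.
Delete trivial equation unit =?= unit.
Bind U := mk(g(false, W), leaf(false)); substituting into the one remaining equation that mentions U gives: q(mk(g(false, W), leaf(false))) =?= leaf(B).
Delete trivial equation mk(false, b) =?= mk(false, b).
Decompose mk/2: mk(mk(mk(b, false), mk(unit, false)), unit) =?= mk(W, unit),  mk(false, b) =?= mk(false, b).
Decompose mk/2: mk(mk(b, false), mk(unit, false)) =?= W,  unit =?= unit.
Bind W := mk(mk(b, false), mk(unit, false)); substituting into the one remaining equation that mentions W gives: q(mk(g(false, mk(mk(b, false), mk(unit, false))), leaf(false))) =?= leaf(B). Substituting into the earlier binding gives U := mk(g(false, mk(mk(b, false), mk(unit, false))), leaf(false)).
Delete trivial equation unit =?= unit.
Delete trivial equation mk(false, b) =?= mk(false, b).
Clash: head symbols differ (q/1 vs leaf/1); no unifier exists.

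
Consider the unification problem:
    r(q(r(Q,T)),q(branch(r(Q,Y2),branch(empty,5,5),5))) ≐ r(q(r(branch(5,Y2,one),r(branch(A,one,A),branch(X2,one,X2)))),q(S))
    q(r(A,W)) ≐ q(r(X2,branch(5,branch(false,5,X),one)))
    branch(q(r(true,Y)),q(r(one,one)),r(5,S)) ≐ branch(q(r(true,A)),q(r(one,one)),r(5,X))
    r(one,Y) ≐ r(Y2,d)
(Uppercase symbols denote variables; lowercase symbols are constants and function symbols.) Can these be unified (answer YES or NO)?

YES

Decompose r/2: q(r(Q,T)) ≐ q(r(branch(5,Y2,one),r(branch(A,one,A),branch(X2,one,X2)))),  q(branch(r(Q,Y2),branch(empty,5,5),5)) ≐ q(S).
Decompose q/1: r(Q,T) ≐ r(branch(5,Y2,one),r(branch(A,one,A),branch(X2,one,X2))).
Decompose r/2: Q ≐ branch(5,Y2,one),  T ≐ r(branch(A,one,A),branch(X2,one,X2)).
Bind Q := branch(5,Y2,one); substituting into the one remaining equation that mentions Q gives: q(branch(r(branch(5,Y2,one),Y2),branch(empty,5,5),5)) ≐ q(S).
Bind T := r(branch(A,one,A),branch(X2,one,X2)); no other remaining equation mentions T.
Decompose q/1: branch(r(branch(5,Y2,one),Y2),branch(empty,5,5),5) ≐ S.
Bind S := branch(r(branch(5,Y2,one),Y2),branch(empty,5,5),5); substituting into the one remaining equation that mentions S gives: branch(q(r(true,Y)),q(r(one,one)),r(5,branch(r(branch(5,Y2,one),Y2),branch(empty,5,5),5))) ≐ branch(q(r(true,A)),q(r(one,one)),r(5,X)).
Decompose q/1: r(A,W) ≐ r(X2,branch(5,branch(false,5,X),one)).
Decompose r/2: A ≐ X2,  W ≐ branch(5,branch(false,5,X),one).
Bind A := X2; substituting into the one remaining equation that mentions A gives: branch(q(r(true,Y)),q(r(one,one)),r(5,branch(r(branch(5,Y2,one),Y2),branch(empty,5,5),5))) ≐ branch(q(r(true,X2)),q(r(one,one)),r(5,X)). Substituting into the earlier binding gives T := r(branch(X2,one,X2),branch(X2,one,X2)).
Bind W := branch(5,branch(false,5,X),one); no other remaining equation mentions W.
Decompose branch/3: q(r(true,Y)) ≐ q(r(true,X2)),  q(r(one,one)) ≐ q(r(one,one)),  r(5,branch(r(branch(5,Y2,one),Y2),branch(empty,5,5),5)) ≐ r(5,X).
Decompose q/1: r(true,Y) ≐ r(true,X2).
Decompose r/2: true ≐ true,  Y ≐ X2.
Delete trivial equation true ≐ true.
Bind Y := X2; substituting into the one remaining equation that mentions Y gives: r(one,X2) ≐ r(Y2,d).
Delete trivial equation q(r(one,one)) ≐ q(r(one,one)).
Decompose r/2: 5 ≐ 5,  branch(r(branch(5,Y2,one),Y2),branch(empty,5,5),5) ≐ X.
Delete trivial equation 5 ≐ 5.
Bind X := branch(r(branch(5,Y2,one),Y2),branch(empty,5,5),5); no other remaining equation mentions X. Substituting into the earlier binding gives W := branch(5,branch(false,5,branch(r(branch(5,Y2,one),Y2),branch(empty,5,5),5)),one).
Decompose r/2: one ≐ Y2,  X2 ≐ d.
Bind Y2 := one; no other remaining equation mentions Y2. Substituting into the earlier bindings gives Q := branch(5,one,one), S := branch(r(branch(5,one,one),one),branch(empty,5,5),5), W := branch(5,branch(false,5,branch(r(branch(5,one,one),one),branch(empty,5,5),5)),one), X := branch(r(branch(5,one,one),one),branch(empty,5,5),5).
Bind X2 := d. Substituting into the earlier bindings gives T := r(branch(d,one,d),branch(d,one,d)), A := d, Y := d.
No equations remain and no clash or occurs-check failure arose, so a unifier exists.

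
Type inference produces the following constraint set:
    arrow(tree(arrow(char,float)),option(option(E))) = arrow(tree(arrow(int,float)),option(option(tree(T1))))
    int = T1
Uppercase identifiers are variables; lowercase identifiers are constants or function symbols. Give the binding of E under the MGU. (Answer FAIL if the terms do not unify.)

FAIL

Decompose arrow/2: tree(arrow(char,float)) = tree(arrow(int,float)),  option(option(E)) = option(option(tree(T1))).
Decompose tree/1: arrow(char,float) = arrow(int,float).
Decompose arrow/2: char = int,  float = float.
Clash: constants char and int differ; no unifier exists.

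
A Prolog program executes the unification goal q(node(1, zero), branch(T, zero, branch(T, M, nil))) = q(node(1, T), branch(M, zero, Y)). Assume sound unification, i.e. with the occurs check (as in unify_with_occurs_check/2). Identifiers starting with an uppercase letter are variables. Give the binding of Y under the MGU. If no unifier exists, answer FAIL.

Decompose q/2: node(1, zero) = node(1, T),  branch(T, zero, branch(T, M, nil)) = branch(M, zero, Y).
Decompose node/2: 1 = 1,  zero = T.
Delete trivial equation 1 = 1.
Bind T := zero; substituting into the remaining equation gives: branch(zero, zero, branch(zero, M, nil)) = branch(M, zero, Y).
Decompose branch/3: zero = M,  zero = zero,  branch(zero, M, nil) = Y.
Bind M := zero; substituting into the one remaining equation that mentions M gives: branch(zero, zero, nil) = Y.
Delete trivial equation zero = zero.
Bind Y := branch(zero, zero, nil).
MGU = { T ↦ zero, M ↦ zero, Y ↦ branch(zero, zero, nil) }, so Y ↦ branch(zero, zero, nil).

branch(zero, zero, nil)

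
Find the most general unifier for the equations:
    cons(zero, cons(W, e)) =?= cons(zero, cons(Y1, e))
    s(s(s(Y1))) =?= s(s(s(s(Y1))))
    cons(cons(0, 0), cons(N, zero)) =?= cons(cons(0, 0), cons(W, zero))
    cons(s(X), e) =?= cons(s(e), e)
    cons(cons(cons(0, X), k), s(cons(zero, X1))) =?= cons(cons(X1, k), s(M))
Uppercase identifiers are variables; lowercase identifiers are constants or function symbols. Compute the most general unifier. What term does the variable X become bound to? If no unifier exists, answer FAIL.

Decompose cons/2: zero =?= zero,  cons(W, e) =?= cons(Y1, e).
Delete trivial equation zero =?= zero.
Decompose cons/2: W =?= Y1,  e =?= e.
Bind W := Y1; substituting into the one remaining equation that mentions W gives: cons(cons(0, 0), cons(N, zero)) =?= cons(cons(0, 0), cons(Y1, zero)).
Delete trivial equation e =?= e.
Decompose s/1: s(s(Y1)) =?= s(s(s(Y1))).
Decompose s/1: s(Y1) =?= s(s(Y1)).
Decompose s/1: Y1 =?= s(Y1).
Occurs check fails: Y1 occurs in s(Y1); the equation Y1 =?= s(Y1) has no finite solution.

FAIL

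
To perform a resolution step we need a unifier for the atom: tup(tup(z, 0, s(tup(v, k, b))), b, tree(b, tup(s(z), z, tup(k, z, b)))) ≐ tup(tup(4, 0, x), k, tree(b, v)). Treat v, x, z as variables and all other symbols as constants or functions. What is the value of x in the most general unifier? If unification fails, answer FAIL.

FAIL

Decompose tup/3: tup(z, 0, s(tup(v, k, b))) ≐ tup(4, 0, x),  b ≐ k,  tree(b, tup(s(z), z, tup(k, z, b))) ≐ tree(b, v).
Decompose tup/3: z ≐ 4,  0 ≐ 0,  s(tup(v, k, b)) ≐ x.
Bind z := 4; substituting into the one remaining equation that mentions z gives: tree(b, tup(s(4), 4, tup(k, 4, b))) ≐ tree(b, v).
Delete trivial equation 0 ≐ 0.
Bind x := s(tup(v, k, b)); no other remaining equation mentions x.
Clash: constants b and k differ; no unifier exists.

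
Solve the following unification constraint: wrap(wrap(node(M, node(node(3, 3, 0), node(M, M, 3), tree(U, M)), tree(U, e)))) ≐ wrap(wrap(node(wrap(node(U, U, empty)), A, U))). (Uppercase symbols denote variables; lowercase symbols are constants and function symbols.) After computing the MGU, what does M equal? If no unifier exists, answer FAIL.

FAIL

Decompose wrap/1: wrap(node(M, node(node(3, 3, 0), node(M, M, 3), tree(U, M)), tree(U, e))) ≐ wrap(node(wrap(node(U, U, empty)), A, U)).
Decompose wrap/1: node(M, node(node(3, 3, 0), node(M, M, 3), tree(U, M)), tree(U, e)) ≐ node(wrap(node(U, U, empty)), A, U).
Decompose node/3: M ≐ wrap(node(U, U, empty)),  node(node(3, 3, 0), node(M, M, 3), tree(U, M)) ≐ A,  tree(U, e) ≐ U.
Bind M := wrap(node(U, U, empty)); substituting into the one remaining equation that mentions M gives: node(node(3, 3, 0), node(wrap(node(U, U, empty)), wrap(node(U, U, empty)), 3), tree(U, wrap(node(U, U, empty)))) ≐ A.
Bind A := node(node(3, 3, 0), node(wrap(node(U, U, empty)), wrap(node(U, U, empty)), 3), tree(U, wrap(node(U, U, empty)))); no other remaining equation mentions A.
Occurs check fails: U occurs in tree(U, e); the equation U ≐ tree(U, e) has no finite solution.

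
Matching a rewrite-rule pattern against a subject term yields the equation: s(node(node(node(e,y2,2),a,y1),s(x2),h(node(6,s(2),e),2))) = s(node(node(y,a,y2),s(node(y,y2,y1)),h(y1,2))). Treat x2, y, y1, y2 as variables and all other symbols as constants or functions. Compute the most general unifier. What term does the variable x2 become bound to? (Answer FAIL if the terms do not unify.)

node(node(e,node(6,s(2),e),2),node(6,s(2),e),node(6,s(2),e))

Decompose s/1: node(node(node(e,y2,2),a,y1),s(x2),h(node(6,s(2),e),2)) = node(node(y,a,y2),s(node(y,y2,y1)),h(y1,2)).
Decompose node/3: node(node(e,y2,2),a,y1) = node(y,a,y2),  s(x2) = s(node(y,y2,y1)),  h(node(6,s(2),e),2) = h(y1,2).
Decompose node/3: node(e,y2,2) = y,  a = a,  y1 = y2.
Bind y := node(e,y2,2); substituting into the one remaining equation that mentions y gives: s(x2) = s(node(node(e,y2,2),y2,y1)).
Delete trivial equation a = a.
Bind y1 := y2; substituting into the remaining equations gives: s(x2) = s(node(node(e,y2,2),y2,y2)),  h(node(6,s(2),e),2) = h(y2,2).
Decompose s/1: x2 = node(node(e,y2,2),y2,y2).
Bind x2 := node(node(e,y2,2),y2,y2); no other remaining equation mentions x2.
Decompose h/2: node(6,s(2),e) = y2,  2 = 2.
Bind y2 := node(6,s(2),e); no other remaining equation mentions y2. Substituting into the earlier bindings gives y := node(e,node(6,s(2),e),2), y1 := node(6,s(2),e), x2 := node(node(e,node(6,s(2),e),2),node(6,s(2),e),node(6,s(2),e)).
Delete trivial equation 2 = 2.
MGU = { y -> node(e,node(6,s(2),e),2), y1 -> node(6,s(2),e), x2 -> node(node(e,node(6,s(2),e),2),node(6,s(2),e),node(6,s(2),e)), y2 -> node(6,s(2),e) }, so x2 -> node(node(e,node(6,s(2),e),2),node(6,s(2),e),node(6,s(2),e)).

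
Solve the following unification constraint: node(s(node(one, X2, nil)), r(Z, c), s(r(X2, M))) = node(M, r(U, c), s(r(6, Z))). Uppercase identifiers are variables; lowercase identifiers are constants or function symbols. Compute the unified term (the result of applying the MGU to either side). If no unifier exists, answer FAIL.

Decompose node/3: s(node(one, X2, nil)) = M,  r(Z, c) = r(U, c),  s(r(X2, M)) = s(r(6, Z)).
Bind M := s(node(one, X2, nil)); substituting into the one remaining equation that mentions M gives: s(r(X2, s(node(one, X2, nil)))) = s(r(6, Z)).
Decompose r/2: Z = U,  c = c.
Bind Z := U; substituting into the one remaining equation that mentions Z gives: s(r(X2, s(node(one, X2, nil)))) = s(r(6, U)).
Delete trivial equation c = c.
Decompose s/1: r(X2, s(node(one, X2, nil))) = r(6, U).
Decompose r/2: X2 = 6,  s(node(one, X2, nil)) = U.
Bind X2 := 6; substituting into the remaining equation gives: s(node(one, 6, nil)) = U. Substituting into the earlier binding gives M := s(node(one, 6, nil)).
Bind U := s(node(one, 6, nil)). Substituting into the earlier binding gives Z := s(node(one, 6, nil)).
Applying the MGU to either side gives node(s(node(one, 6, nil)), r(s(node(one, 6, nil)), c), s(r(6, s(node(one, 6, nil))))).

node(s(node(one, 6, nil)), r(s(node(one, 6, nil)), c), s(r(6, s(node(one, 6, nil)))))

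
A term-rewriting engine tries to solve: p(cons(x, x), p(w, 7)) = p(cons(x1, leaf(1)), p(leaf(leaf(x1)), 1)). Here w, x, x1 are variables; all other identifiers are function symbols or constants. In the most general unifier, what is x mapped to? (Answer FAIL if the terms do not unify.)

Decompose p/2: cons(x, x) = cons(x1, leaf(1)),  p(w, 7) = p(leaf(leaf(x1)), 1).
Decompose cons/2: x = x1,  x = leaf(1).
Bind x := x1; substituting into the one remaining equation that mentions x gives: x1 = leaf(1).
Bind x1 := leaf(1); substituting into the remaining equation gives: p(w, 7) = p(leaf(leaf(leaf(1))), 1). Substituting into the earlier binding gives x := leaf(1).
Decompose p/2: w = leaf(leaf(leaf(1))),  7 = 1.
Bind w := leaf(leaf(leaf(1))); no other remaining equation mentions w.
Clash: constants 7 and 1 differ; no unifier exists.

FAIL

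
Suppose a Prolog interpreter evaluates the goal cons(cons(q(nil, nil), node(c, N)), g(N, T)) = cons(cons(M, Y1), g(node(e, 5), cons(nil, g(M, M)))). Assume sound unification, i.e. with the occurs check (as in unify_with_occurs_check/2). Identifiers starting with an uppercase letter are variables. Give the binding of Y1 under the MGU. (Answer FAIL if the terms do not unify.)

Decompose cons/2: cons(q(nil, nil), node(c, N)) = cons(M, Y1),  g(N, T) = g(node(e, 5), cons(nil, g(M, M))).
Decompose cons/2: q(nil, nil) = M,  node(c, N) = Y1.
Bind M := q(nil, nil); substituting into the one remaining equation that mentions M gives: g(N, T) = g(node(e, 5), cons(nil, g(q(nil, nil), q(nil, nil)))).
Bind Y1 := node(c, N); no other remaining equation mentions Y1.
Decompose g/2: N = node(e, 5),  T = cons(nil, g(q(nil, nil), q(nil, nil))).
Bind N := node(e, 5); no other remaining equation mentions N. Substituting into the earlier binding gives Y1 := node(c, node(e, 5)).
Bind T := cons(nil, g(q(nil, nil), q(nil, nil))).
MGU = { M ↦ q(nil, nil), Y1 ↦ node(c, node(e, 5)), N ↦ node(e, 5), T ↦ cons(nil, g(q(nil, nil), q(nil, nil))) }, so Y1 ↦ node(c, node(e, 5)).

node(c, node(e, 5))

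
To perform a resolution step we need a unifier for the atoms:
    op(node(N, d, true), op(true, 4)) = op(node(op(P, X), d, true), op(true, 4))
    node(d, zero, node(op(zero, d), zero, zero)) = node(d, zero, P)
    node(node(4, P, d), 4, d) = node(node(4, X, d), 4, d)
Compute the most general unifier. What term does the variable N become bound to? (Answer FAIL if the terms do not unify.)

op(node(op(zero, d), zero, zero), node(op(zero, d), zero, zero))

Decompose op/2: node(N, d, true) = node(op(P, X), d, true),  op(true, 4) = op(true, 4).
Decompose node/3: N = op(P, X),  d = d,  true = true.
Bind N := op(P, X); no other remaining equation mentions N.
Delete trivial equation d = d.
Delete trivial equation true = true.
Delete trivial equation op(true, 4) = op(true, 4).
Decompose node/3: d = d,  zero = zero,  node(op(zero, d), zero, zero) = P.
Delete trivial equation d = d.
Delete trivial equation zero = zero.
Bind P := node(op(zero, d), zero, zero); substituting into the remaining equation gives: node(node(4, node(op(zero, d), zero, zero), d), 4, d) = node(node(4, X, d), 4, d). Substituting into the earlier binding gives N := op(node(op(zero, d), zero, zero), X).
Decompose node/3: node(4, node(op(zero, d), zero, zero), d) = node(4, X, d),  4 = 4,  d = d.
Decompose node/3: 4 = 4,  node(op(zero, d), zero, zero) = X,  d = d.
Delete trivial equation 4 = 4.
Bind X := node(op(zero, d), zero, zero); no other remaining equation mentions X. Substituting into the earlier binding gives N := op(node(op(zero, d), zero, zero), node(op(zero, d), zero, zero)).
Delete trivial equation d = d.
Delete trivial equation 4 = 4.
Delete trivial equation d = d.
MGU = { N := op(node(op(zero, d), zero, zero), node(op(zero, d), zero, zero)), P := node(op(zero, d), zero, zero), X := node(op(zero, d), zero, zero) }, so N := op(node(op(zero, d), zero, zero), node(op(zero, d), zero, zero)).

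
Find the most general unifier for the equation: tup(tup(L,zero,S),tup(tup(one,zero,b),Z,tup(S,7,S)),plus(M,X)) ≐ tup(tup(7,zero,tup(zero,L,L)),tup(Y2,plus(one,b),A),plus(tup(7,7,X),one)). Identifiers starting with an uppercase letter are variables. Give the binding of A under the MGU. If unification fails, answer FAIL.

Decompose tup/3: tup(L,zero,S) ≐ tup(7,zero,tup(zero,L,L)),  tup(tup(one,zero,b),Z,tup(S,7,S)) ≐ tup(Y2,plus(one,b),A),  plus(M,X) ≐ plus(tup(7,7,X),one).
Decompose tup/3: L ≐ 7,  zero ≐ zero,  S ≐ tup(zero,L,L).
Bind L := 7; substituting into the one remaining equation that mentions L gives: S ≐ tup(zero,7,7).
Delete trivial equation zero ≐ zero.
Bind S := tup(zero,7,7); substituting into the one remaining equation that mentions S gives: tup(tup(one,zero,b),Z,tup(tup(zero,7,7),7,tup(zero,7,7))) ≐ tup(Y2,plus(one,b),A).
Decompose tup/3: tup(one,zero,b) ≐ Y2,  Z ≐ plus(one,b),  tup(tup(zero,7,7),7,tup(zero,7,7)) ≐ A.
Bind Y2 := tup(one,zero,b); no other remaining equation mentions Y2.
Bind Z := plus(one,b); no other remaining equation mentions Z.
Bind A := tup(tup(zero,7,7),7,tup(zero,7,7)); no other remaining equation mentions A.
Decompose plus/2: M ≐ tup(7,7,X),  X ≐ one.
Bind M := tup(7,7,X); no other remaining equation mentions M.
Bind X := one. Substituting into the earlier binding gives M := tup(7,7,one).
MGU = { L ↦ 7, S ↦ tup(zero,7,7), Y2 ↦ tup(one,zero,b), Z ↦ plus(one,b), A ↦ tup(tup(zero,7,7),7,tup(zero,7,7)), M ↦ tup(7,7,one), X ↦ one }, so A ↦ tup(tup(zero,7,7),7,tup(zero,7,7)).

tup(tup(zero,7,7),7,tup(zero,7,7))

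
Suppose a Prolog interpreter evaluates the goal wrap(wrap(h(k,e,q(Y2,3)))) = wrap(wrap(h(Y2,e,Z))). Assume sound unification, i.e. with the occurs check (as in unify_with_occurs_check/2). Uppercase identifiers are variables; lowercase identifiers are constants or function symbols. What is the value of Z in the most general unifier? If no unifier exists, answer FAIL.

q(k,3)

Decompose wrap/1: wrap(h(k,e,q(Y2,3))) = wrap(h(Y2,e,Z)).
Decompose wrap/1: h(k,e,q(Y2,3)) = h(Y2,e,Z).
Decompose h/3: k = Y2,  e = e,  q(Y2,3) = Z.
Bind Y2 := k; substituting into the one remaining equation that mentions Y2 gives: q(k,3) = Z.
Delete trivial equation e = e.
Bind Z := q(k,3).
MGU = { Y2 ↦ k, Z ↦ q(k,3) }, so Z ↦ q(k,3).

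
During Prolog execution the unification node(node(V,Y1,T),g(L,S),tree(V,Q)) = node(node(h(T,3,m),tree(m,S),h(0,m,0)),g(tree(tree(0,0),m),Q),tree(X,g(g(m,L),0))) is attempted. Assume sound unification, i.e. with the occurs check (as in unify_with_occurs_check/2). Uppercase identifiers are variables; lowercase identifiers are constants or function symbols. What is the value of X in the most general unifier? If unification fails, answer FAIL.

h(h(0,m,0),3,m)

Decompose node/3: node(V,Y1,T) = node(h(T,3,m),tree(m,S),h(0,m,0)),  g(L,S) = g(tree(tree(0,0),m),Q),  tree(V,Q) = tree(X,g(g(m,L),0)).
Decompose node/3: V = h(T,3,m),  Y1 = tree(m,S),  T = h(0,m,0).
Bind V := h(T,3,m); substituting into the one remaining equation that mentions V gives: tree(h(T,3,m),Q) = tree(X,g(g(m,L),0)).
Bind Y1 := tree(m,S); no other remaining equation mentions Y1.
Bind T := h(0,m,0); substituting into the one remaining equation that mentions T gives: tree(h(h(0,m,0),3,m),Q) = tree(X,g(g(m,L),0)). Substituting into the earlier binding gives V := h(h(0,m,0),3,m).
Decompose g/2: L = tree(tree(0,0),m),  S = Q.
Bind L := tree(tree(0,0),m); substituting into the one remaining equation that mentions L gives: tree(h(h(0,m,0),3,m),Q) = tree(X,g(g(m,tree(tree(0,0),m)),0)).
Bind S := Q; no other remaining equation mentions S. Substituting into the earlier binding gives Y1 := tree(m,Q).
Decompose tree/2: h(h(0,m,0),3,m) = X,  Q = g(g(m,tree(tree(0,0),m)),0).
Bind X := h(h(0,m,0),3,m); no other remaining equation mentions X.
Bind Q := g(g(m,tree(tree(0,0),m)),0). Substituting into the earlier bindings gives Y1 := tree(m,g(g(m,tree(tree(0,0),m)),0)), S := g(g(m,tree(tree(0,0),m)),0).
MGU = { V ↦ h(h(0,m,0),3,m), Y1 ↦ tree(m,g(g(m,tree(tree(0,0),m)),0)), T ↦ h(0,m,0), L ↦ tree(tree(0,0),m), S ↦ g(g(m,tree(tree(0,0),m)),0), X ↦ h(h(0,m,0),3,m), Q ↦ g(g(m,tree(tree(0,0),m)),0) }, so X ↦ h(h(0,m,0),3,m).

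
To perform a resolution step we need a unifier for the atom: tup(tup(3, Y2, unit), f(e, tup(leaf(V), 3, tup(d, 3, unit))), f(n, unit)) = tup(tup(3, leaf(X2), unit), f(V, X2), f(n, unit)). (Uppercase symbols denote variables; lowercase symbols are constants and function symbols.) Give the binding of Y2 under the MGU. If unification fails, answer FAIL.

Decompose tup/3: tup(3, Y2, unit) = tup(3, leaf(X2), unit),  f(e, tup(leaf(V), 3, tup(d, 3, unit))) = f(V, X2),  f(n, unit) = f(n, unit).
Decompose tup/3: 3 = 3,  Y2 = leaf(X2),  unit = unit.
Delete trivial equation 3 = 3.
Bind Y2 := leaf(X2); no other remaining equation mentions Y2.
Delete trivial equation unit = unit.
Decompose f/2: e = V,  tup(leaf(V), 3, tup(d, 3, unit)) = X2.
Bind V := e; substituting into the one remaining equation that mentions V gives: tup(leaf(e), 3, tup(d, 3, unit)) = X2.
Bind X2 := tup(leaf(e), 3, tup(d, 3, unit)); no other remaining equation mentions X2. Substituting into the earlier binding gives Y2 := leaf(tup(leaf(e), 3, tup(d, 3, unit))).
Delete trivial equation f(n, unit) = f(n, unit).
MGU = { Y2 -> leaf(tup(leaf(e), 3, tup(d, 3, unit))), V -> e, X2 -> tup(leaf(e), 3, tup(d, 3, unit)) }, so Y2 -> leaf(tup(leaf(e), 3, tup(d, 3, unit))).

leaf(tup(leaf(e), 3, tup(d, 3, unit)))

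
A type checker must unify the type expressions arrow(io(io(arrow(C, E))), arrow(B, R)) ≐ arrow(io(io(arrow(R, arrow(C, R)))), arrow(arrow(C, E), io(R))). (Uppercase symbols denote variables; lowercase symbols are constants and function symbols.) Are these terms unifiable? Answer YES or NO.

Decompose arrow/2: io(io(arrow(C, E))) ≐ io(io(arrow(R, arrow(C, R)))),  arrow(B, R) ≐ arrow(arrow(C, E), io(R)).
Decompose io/1: io(arrow(C, E)) ≐ io(arrow(R, arrow(C, R))).
Decompose io/1: arrow(C, E) ≐ arrow(R, arrow(C, R)).
Decompose arrow/2: C ≐ R,  E ≐ arrow(C, R).
Bind C := R; substituting into the remaining equations gives: E ≐ arrow(R, R),  arrow(B, R) ≐ arrow(arrow(R, E), io(R)).
Bind E := arrow(R, R); substituting into the remaining equation gives: arrow(B, R) ≐ arrow(arrow(R, arrow(R, R)), io(R)).
Decompose arrow/2: B ≐ arrow(R, arrow(R, R)),  R ≐ io(R).
Bind B := arrow(R, arrow(R, R)); no other remaining equation mentions B.
Occurs check fails: R occurs in io(R); the equation R ≐ io(R) has no finite solution.

NO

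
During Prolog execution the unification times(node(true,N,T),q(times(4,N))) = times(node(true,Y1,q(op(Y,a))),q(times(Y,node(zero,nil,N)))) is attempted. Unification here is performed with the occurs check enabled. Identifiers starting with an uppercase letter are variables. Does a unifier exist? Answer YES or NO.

Decompose times/2: node(true,N,T) = node(true,Y1,q(op(Y,a))),  q(times(4,N)) = q(times(Y,node(zero,nil,N))).
Decompose node/3: true = true,  N = Y1,  T = q(op(Y,a)).
Delete trivial equation true = true.
Bind N := Y1; substituting into the one remaining equation that mentions N gives: q(times(4,Y1)) = q(times(Y,node(zero,nil,Y1))).
Bind T := q(op(Y,a)); no other remaining equation mentions T.
Decompose q/1: times(4,Y1) = times(Y,node(zero,nil,Y1)).
Decompose times/2: 4 = Y,  Y1 = node(zero,nil,Y1).
Bind Y := 4; no other remaining equation mentions Y. Substituting into the earlier binding gives T := q(op(4,a)).
Occurs check fails: Y1 occurs in node(zero,nil,Y1); the equation Y1 = node(zero,nil,Y1) has no finite solution.

NO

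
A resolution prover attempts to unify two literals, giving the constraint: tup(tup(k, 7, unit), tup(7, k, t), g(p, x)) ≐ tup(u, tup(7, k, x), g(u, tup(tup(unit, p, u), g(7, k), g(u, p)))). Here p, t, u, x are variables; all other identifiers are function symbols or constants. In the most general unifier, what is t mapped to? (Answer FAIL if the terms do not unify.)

tup(tup(unit, tup(k, 7, unit), tup(k, 7, unit)), g(7, k), g(tup(k, 7, unit), tup(k, 7, unit)))

Decompose tup/3: tup(k, 7, unit) ≐ u,  tup(7, k, t) ≐ tup(7, k, x),  g(p, x) ≐ g(u, tup(tup(unit, p, u), g(7, k), g(u, p))).
Bind u := tup(k, 7, unit); substituting into the one remaining equation that mentions u gives: g(p, x) ≐ g(tup(k, 7, unit), tup(tup(unit, p, tup(k, 7, unit)), g(7, k), g(tup(k, 7, unit), p))).
Decompose tup/3: 7 ≐ 7,  k ≐ k,  t ≐ x.
Delete trivial equation 7 ≐ 7.
Delete trivial equation k ≐ k.
Bind t := x; no other remaining equation mentions t.
Decompose g/2: p ≐ tup(k, 7, unit),  x ≐ tup(tup(unit, p, tup(k, 7, unit)), g(7, k), g(tup(k, 7, unit), p)).
Bind p := tup(k, 7, unit); substituting into the remaining equation gives: x ≐ tup(tup(unit, tup(k, 7, unit), tup(k, 7, unit)), g(7, k), g(tup(k, 7, unit), tup(k, 7, unit))).
Bind x := tup(tup(unit, tup(k, 7, unit), tup(k, 7, unit)), g(7, k), g(tup(k, 7, unit), tup(k, 7, unit))). Substituting into the earlier binding gives t := tup(tup(unit, tup(k, 7, unit), tup(k, 7, unit)), g(7, k), g(tup(k, 7, unit), tup(k, 7, unit))).
MGU = { u ↦ tup(k, 7, unit), t ↦ tup(tup(unit, tup(k, 7, unit), tup(k, 7, unit)), g(7, k), g(tup(k, 7, unit), tup(k, 7, unit))), p ↦ tup(k, 7, unit), x ↦ tup(tup(unit, tup(k, 7, unit), tup(k, 7, unit)), g(7, k), g(tup(k, 7, unit), tup(k, 7, unit))) }, so t ↦ tup(tup(unit, tup(k, 7, unit), tup(k, 7, unit)), g(7, k), g(tup(k, 7, unit), tup(k, 7, unit))).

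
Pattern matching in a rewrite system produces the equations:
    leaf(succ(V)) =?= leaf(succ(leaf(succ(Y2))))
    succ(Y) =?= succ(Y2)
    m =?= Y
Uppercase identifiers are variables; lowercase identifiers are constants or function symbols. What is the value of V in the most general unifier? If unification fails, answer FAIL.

Decompose leaf/1: succ(V) =?= succ(leaf(succ(Y2))).
Decompose succ/1: V =?= leaf(succ(Y2)).
Bind V := leaf(succ(Y2)); no other remaining equation mentions V.
Decompose succ/1: Y =?= Y2.
Bind Y := Y2; substituting into the remaining equation gives: m =?= Y2.
Bind Y2 := m. Substituting into the earlier bindings gives V := leaf(succ(m)), Y := m.
MGU = { V -> leaf(succ(m)), Y -> m, Y2 -> m }, so V -> leaf(succ(m)).

leaf(succ(m))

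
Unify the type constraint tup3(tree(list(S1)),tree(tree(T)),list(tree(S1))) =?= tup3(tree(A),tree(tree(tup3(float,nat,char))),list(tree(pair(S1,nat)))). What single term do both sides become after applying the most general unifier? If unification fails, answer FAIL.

Decompose tup3/3: tree(list(S1)) =?= tree(A),  tree(tree(T)) =?= tree(tree(tup3(float,nat,char))),  list(tree(S1)) =?= list(tree(pair(S1,nat))).
Decompose tree/1: list(S1) =?= A.
Bind A := list(S1); no other remaining equation mentions A.
Decompose tree/1: tree(T) =?= tree(tup3(float,nat,char)).
Decompose tree/1: T =?= tup3(float,nat,char).
Bind T := tup3(float,nat,char); no other remaining equation mentions T.
Decompose list/1: tree(S1) =?= tree(pair(S1,nat)).
Decompose tree/1: S1 =?= pair(S1,nat).
Occurs check fails: S1 occurs in pair(S1,nat); the equation S1 =?= pair(S1,nat) has no finite solution.

FAIL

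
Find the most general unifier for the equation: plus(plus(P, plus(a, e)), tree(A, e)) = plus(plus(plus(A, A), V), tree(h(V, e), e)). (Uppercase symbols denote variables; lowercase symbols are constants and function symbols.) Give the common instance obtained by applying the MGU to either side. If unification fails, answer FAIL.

plus(plus(plus(h(plus(a, e), e), h(plus(a, e), e)), plus(a, e)), tree(h(plus(a, e), e), e))

Decompose plus/2: plus(P, plus(a, e)) = plus(plus(A, A), V),  tree(A, e) = tree(h(V, e), e).
Decompose plus/2: P = plus(A, A),  plus(a, e) = V.
Bind P := plus(A, A); no other remaining equation mentions P.
Bind V := plus(a, e); substituting into the remaining equation gives: tree(A, e) = tree(h(plus(a, e), e), e).
Decompose tree/2: A = h(plus(a, e), e),  e = e.
Bind A := h(plus(a, e), e); no other remaining equation mentions A. Substituting into the earlier binding gives P := plus(h(plus(a, e), e), h(plus(a, e), e)).
Delete trivial equation e = e.
Applying the MGU to either side gives plus(plus(plus(h(plus(a, e), e), h(plus(a, e), e)), plus(a, e)), tree(h(plus(a, e), e), e)).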